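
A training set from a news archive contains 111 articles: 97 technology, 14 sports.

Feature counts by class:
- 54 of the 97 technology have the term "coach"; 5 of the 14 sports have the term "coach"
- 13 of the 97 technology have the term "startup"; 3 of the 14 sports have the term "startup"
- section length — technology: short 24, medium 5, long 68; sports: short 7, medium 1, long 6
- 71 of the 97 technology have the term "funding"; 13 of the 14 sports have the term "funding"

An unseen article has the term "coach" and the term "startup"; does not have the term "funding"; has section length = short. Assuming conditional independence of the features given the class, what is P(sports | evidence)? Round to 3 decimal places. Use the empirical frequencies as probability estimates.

0.074

technology: (97/111) × (54/97) × (13/97) × (24/97) × (26/97) ≈ 0.00432398
sports: (14/111) × (5/14) × (3/14) × (7/14) × (1/14) ≈ 0.000344732
P(sports | x) = 0.000344732 / 0.004668712 ≈ 0.074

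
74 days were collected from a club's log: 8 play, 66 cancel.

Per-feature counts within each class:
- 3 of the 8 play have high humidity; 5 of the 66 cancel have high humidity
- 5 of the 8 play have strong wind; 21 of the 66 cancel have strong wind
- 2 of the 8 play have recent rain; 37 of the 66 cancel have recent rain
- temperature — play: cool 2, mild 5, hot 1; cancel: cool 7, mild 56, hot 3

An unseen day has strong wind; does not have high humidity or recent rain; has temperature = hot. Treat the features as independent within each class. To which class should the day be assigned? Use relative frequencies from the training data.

play: (8/74) × (5/8) × (5/8) × (6/8) × (1/8) ≈ 0.00395904
cancel: (66/74) × (61/66) × (21/66) × (29/66) × (3/66) ≈ 0.00523847
Highest score → cancel.

cancel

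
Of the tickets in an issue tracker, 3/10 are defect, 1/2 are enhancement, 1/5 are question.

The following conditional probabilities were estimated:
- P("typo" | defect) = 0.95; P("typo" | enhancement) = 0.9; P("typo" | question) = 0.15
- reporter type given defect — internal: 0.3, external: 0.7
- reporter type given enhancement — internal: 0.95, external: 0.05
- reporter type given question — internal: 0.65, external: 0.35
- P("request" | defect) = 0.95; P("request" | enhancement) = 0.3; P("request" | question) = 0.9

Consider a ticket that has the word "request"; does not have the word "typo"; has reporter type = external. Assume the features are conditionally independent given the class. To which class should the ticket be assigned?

question

defect: 0.3 × (1−0.95) × 0.7 × 0.95 = 0.009975
enhancement: 0.5 × (1−0.9) × 0.05 × 0.3 = 0.00075
question: 0.2 × (1−0.15) × 0.35 × 0.9 = 0.05355
Highest score → question.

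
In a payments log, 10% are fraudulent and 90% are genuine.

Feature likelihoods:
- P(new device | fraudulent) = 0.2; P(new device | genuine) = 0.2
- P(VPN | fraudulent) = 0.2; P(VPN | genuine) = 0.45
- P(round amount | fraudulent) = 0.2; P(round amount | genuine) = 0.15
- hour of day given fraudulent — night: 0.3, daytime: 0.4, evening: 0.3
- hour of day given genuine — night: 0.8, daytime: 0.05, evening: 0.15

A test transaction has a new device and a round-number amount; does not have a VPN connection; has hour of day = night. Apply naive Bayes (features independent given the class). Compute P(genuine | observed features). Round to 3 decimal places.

fraudulent: 0.1 × 0.2 × (1−0.2) × 0.2 × 0.3 = 0.00096
genuine: 0.9 × 0.2 × (1−0.45) × 0.15 × 0.8 = 0.01188
P(genuine | x) = 0.01188 / 0.01284 ≈ 0.925

0.925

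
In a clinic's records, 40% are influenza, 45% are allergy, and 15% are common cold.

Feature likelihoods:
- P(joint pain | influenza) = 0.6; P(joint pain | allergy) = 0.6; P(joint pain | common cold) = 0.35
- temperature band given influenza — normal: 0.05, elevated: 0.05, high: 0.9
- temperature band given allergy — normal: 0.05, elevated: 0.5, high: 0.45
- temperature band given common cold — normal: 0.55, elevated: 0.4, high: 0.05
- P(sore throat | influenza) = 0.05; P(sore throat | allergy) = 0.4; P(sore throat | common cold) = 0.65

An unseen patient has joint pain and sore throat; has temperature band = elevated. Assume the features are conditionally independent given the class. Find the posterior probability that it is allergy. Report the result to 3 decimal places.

influenza: 0.4 × 0.6 × 0.05 × 0.05 = 0.0006
allergy: 0.45 × 0.6 × 0.5 × 0.4 = 0.054
common cold: 0.15 × 0.35 × 0.4 × 0.65 = 0.01365
P(allergy | x) = 0.054 / 0.06825 ≈ 0.791

0.791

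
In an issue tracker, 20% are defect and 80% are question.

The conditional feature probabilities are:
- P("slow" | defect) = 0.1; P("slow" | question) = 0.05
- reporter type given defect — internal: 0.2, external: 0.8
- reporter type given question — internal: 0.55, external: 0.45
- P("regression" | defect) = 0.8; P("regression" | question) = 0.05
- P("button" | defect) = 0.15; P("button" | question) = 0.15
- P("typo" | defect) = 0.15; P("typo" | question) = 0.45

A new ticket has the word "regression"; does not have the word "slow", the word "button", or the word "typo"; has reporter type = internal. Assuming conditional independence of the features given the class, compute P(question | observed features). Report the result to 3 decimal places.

0.320

defect: 0.2 × (1−0.1) × 0.2 × 0.8 × (1−0.15) × (1−0.15) = 0.020808
question: 0.8 × (1−0.05) × 0.55 × 0.05 × (1−0.15) × (1−0.45) = 0.00977075
P(question | x) = 0.00977075 / 0.03057875 ≈ 0.320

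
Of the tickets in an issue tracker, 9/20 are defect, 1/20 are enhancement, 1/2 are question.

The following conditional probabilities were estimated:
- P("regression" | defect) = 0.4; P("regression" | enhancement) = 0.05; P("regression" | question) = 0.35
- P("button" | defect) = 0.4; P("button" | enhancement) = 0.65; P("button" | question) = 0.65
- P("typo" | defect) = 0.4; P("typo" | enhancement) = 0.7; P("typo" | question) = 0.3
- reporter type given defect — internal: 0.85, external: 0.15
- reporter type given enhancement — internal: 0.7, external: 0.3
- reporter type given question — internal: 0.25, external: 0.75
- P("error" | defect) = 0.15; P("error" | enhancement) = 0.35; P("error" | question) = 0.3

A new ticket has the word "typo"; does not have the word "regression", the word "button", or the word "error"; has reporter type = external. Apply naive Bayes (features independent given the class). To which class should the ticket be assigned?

question

defect: 0.45 × (1−0.4) × (1−0.4) × 0.4 × 0.15 × (1−0.15) = 0.008262
enhancement: 0.05 × (1−0.05) × (1−0.65) × 0.7 × 0.3 × (1−0.35) = 0.0022693125
question: 0.5 × (1−0.35) × (1−0.65) × 0.3 × 0.75 × (1−0.3) = 0.017915625
Highest score → question.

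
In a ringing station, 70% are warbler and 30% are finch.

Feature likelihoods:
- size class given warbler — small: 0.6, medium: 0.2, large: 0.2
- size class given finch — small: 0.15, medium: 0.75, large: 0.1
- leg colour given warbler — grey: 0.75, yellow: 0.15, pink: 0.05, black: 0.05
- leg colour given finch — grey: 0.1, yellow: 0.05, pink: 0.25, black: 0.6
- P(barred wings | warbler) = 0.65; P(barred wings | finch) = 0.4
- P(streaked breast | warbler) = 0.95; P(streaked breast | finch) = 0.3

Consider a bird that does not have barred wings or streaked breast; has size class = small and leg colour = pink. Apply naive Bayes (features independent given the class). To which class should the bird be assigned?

warbler: 0.7 × 0.6 × 0.05 × (1−0.65) × (1−0.95) = 0.0003675
finch: 0.3 × 0.15 × 0.25 × (1−0.4) × (1−0.3) = 0.004725
Highest score → finch.

finch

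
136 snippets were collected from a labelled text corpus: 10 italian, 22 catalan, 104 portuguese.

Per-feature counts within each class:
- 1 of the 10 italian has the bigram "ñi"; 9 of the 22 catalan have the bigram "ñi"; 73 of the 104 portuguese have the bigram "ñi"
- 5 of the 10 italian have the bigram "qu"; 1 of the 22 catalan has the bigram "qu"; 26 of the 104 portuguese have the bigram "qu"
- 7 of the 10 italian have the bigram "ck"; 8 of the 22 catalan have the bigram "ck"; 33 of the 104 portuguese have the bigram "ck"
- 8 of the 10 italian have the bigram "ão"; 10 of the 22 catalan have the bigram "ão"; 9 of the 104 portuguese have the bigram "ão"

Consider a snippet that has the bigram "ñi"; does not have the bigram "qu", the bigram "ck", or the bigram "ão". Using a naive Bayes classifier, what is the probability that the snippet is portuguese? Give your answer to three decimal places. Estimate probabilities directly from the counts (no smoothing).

0.919

italian: (10/136) × (1/10) × (5/10) × (3/10) × (2/10) ≈ 0.000220588
catalan: (22/136) × (9/22) × (21/22) × (14/22) × (12/22) ≈ 0.0219262
portuguese: (104/136) × (73/104) × (78/104) × (71/104) × (95/104) ≈ 0.25105
P(portuguese | x) = 0.25105 / 0.273196788 ≈ 0.919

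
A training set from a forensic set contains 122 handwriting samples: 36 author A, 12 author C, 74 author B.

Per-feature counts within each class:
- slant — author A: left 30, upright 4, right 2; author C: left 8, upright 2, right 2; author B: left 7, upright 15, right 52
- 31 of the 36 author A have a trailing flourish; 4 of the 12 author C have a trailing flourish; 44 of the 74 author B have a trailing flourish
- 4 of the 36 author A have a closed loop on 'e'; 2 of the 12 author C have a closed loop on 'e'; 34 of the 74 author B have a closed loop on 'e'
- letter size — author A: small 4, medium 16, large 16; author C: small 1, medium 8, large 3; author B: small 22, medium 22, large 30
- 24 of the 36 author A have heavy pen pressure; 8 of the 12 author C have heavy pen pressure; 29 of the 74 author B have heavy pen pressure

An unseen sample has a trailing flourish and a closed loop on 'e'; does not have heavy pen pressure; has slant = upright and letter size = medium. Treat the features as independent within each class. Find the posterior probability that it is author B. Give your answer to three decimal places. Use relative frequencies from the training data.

author A: (36/122) × (4/36) × (31/36) × (4/36) × (16/36) × (12/36) ≈ 0.000464743
author C: (12/122) × (2/12) × (4/12) × (2/12) × (8/12) × (4/12) ≈ 0.000202388
author B: (74/122) × (15/74) × (44/74) × (34/74) × (22/74) × (45/74) ≈ 0.00607255
P(author B | x) = 0.00607255 / 0.006739681 ≈ 0.901

0.901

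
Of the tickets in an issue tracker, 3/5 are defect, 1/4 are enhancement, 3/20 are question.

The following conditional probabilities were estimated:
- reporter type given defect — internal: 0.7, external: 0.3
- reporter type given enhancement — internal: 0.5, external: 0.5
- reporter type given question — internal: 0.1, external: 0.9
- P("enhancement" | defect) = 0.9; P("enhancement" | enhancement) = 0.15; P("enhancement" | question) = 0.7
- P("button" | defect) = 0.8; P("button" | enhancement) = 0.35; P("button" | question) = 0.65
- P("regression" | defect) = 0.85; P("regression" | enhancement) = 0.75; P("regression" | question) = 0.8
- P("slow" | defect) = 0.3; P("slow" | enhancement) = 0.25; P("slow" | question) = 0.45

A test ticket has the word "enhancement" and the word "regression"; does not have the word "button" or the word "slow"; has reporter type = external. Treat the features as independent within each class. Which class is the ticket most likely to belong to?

defect: 0.6 × 0.3 × 0.9 × (1−0.8) × 0.85 × (1−0.3) = 0.019278
enhancement: 0.25 × 0.5 × 0.15 × (1−0.35) × 0.75 × (1−0.25) = 0.00685546875
question: 0.15 × 0.9 × 0.7 × (1−0.65) × 0.8 × (1−0.45) = 0.014553
Highest score → defect.

defect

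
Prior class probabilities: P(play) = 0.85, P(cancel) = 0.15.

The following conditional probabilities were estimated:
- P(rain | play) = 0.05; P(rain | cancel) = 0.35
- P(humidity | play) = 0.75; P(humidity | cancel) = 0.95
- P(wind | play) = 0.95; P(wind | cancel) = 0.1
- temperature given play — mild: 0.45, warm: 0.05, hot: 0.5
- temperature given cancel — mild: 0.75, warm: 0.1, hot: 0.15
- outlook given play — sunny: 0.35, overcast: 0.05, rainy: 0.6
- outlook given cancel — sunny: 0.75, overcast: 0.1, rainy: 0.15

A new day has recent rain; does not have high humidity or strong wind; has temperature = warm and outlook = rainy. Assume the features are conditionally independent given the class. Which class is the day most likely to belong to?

play: 0.85 × 0.05 × (1−0.75) × (1−0.95) × 0.05 × 0.6 = 0.0000159375
cancel: 0.15 × 0.35 × (1−0.95) × (1−0.1) × 0.1 × 0.15 = 0.0000354375
Highest score → cancel.

cancel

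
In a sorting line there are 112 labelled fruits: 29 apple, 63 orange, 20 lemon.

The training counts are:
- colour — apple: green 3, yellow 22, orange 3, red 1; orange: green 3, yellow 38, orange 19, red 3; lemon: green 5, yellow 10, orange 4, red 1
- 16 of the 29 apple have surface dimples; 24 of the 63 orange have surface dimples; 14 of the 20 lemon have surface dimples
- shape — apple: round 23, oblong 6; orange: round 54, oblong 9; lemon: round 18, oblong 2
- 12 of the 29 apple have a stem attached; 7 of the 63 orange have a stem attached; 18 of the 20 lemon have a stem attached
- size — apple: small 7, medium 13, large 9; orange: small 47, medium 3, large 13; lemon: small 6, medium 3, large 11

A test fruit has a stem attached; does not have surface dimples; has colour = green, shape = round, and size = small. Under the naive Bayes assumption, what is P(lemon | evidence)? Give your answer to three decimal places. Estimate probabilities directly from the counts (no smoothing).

apple: (29/112) × (3/29) × (13/29) × (23/29) × (12/29) × (7/29) ≈ 0.000951178
orange: (63/112) × (3/63) × (39/63) × (54/63) × (7/63) × (47/63) ≈ 0.00117814
lemon: (20/112) × (5/20) × (6/20) × (18/20) × (18/20) × (6/20) ≈ 0.00325446
P(lemon | x) = 0.00325446 / 0.005383778 ≈ 0.604

0.604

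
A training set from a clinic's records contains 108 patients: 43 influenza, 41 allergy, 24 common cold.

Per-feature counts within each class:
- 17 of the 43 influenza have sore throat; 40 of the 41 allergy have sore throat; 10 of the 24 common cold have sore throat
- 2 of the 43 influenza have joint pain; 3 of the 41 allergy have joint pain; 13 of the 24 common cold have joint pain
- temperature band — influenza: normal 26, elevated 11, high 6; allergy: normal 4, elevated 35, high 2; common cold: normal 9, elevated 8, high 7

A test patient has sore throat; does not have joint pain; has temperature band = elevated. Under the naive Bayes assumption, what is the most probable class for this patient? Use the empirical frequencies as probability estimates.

influenza: (43/108) × (17/43) × (41/43) × (11/43) ≈ 0.0383941
allergy: (41/108) × (40/41) × (38/41) × (35/41) ≈ 0.293035
common cold: (24/108) × (10/24) × (11/24) × (8/24) ≈ 0.0141461
Highest score → allergy.

allergy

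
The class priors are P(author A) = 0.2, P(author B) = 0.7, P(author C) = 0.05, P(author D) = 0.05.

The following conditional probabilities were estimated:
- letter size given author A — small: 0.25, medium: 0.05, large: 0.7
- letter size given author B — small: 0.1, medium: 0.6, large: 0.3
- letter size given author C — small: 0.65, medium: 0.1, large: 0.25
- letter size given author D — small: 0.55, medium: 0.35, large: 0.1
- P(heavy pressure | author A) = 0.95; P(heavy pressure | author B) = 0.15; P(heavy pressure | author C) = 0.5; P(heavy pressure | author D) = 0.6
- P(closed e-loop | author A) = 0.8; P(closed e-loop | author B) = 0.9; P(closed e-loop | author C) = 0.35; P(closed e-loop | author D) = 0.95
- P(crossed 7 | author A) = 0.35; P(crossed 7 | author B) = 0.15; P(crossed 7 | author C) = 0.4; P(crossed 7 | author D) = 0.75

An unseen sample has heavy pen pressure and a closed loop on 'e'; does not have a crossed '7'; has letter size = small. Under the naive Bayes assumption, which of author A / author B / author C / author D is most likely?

author A

author A: 0.2 × 0.25 × 0.95 × 0.8 × (1−0.35) = 0.0247
author B: 0.7 × 0.1 × 0.15 × 0.9 × (1−0.15) = 0.0080325
author C: 0.05 × 0.65 × 0.5 × 0.35 × (1−0.4) = 0.0034125
author D: 0.05 × 0.55 × 0.6 × 0.95 × (1−0.75) = 0.00391875
Highest score → author A.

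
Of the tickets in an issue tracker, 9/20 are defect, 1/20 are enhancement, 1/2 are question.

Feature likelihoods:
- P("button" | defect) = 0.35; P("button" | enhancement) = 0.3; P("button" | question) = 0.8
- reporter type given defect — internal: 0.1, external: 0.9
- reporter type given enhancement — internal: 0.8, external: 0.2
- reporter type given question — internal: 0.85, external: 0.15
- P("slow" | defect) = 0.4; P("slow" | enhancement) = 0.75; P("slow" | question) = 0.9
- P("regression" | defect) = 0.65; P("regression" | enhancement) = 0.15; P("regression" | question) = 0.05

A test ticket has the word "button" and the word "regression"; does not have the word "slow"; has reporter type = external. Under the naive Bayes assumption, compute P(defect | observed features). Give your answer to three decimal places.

0.993

defect: 0.45 × 0.35 × 0.9 × (1−0.4) × 0.65 = 0.0552825
enhancement: 0.05 × 0.3 × 0.2 × (1−0.75) × 0.15 = 0.0001125
question: 0.5 × 0.8 × 0.15 × (1−0.9) × 0.05 = 0.0003
P(defect | x) = 0.0552825 / 0.055695 ≈ 0.993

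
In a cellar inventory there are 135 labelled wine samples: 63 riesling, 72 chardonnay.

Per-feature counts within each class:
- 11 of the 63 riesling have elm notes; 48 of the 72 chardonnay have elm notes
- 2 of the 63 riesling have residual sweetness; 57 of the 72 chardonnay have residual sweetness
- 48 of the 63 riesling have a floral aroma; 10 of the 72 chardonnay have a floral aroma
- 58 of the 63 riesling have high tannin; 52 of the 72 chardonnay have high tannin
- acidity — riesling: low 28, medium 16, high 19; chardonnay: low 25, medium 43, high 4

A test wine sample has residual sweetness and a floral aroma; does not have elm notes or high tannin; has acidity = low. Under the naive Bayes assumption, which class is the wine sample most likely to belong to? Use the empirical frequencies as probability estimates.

chardonnay

riesling: (63/135) × (52/63) × (2/63) × (48/63) × (5/63) × (28/63) ≈ 0.00032863
chardonnay: (72/135) × (24/72) × (57/72) × (10/72) × (20/72) × (25/72) ≈ 0.00188535
Highest score → chardonnay.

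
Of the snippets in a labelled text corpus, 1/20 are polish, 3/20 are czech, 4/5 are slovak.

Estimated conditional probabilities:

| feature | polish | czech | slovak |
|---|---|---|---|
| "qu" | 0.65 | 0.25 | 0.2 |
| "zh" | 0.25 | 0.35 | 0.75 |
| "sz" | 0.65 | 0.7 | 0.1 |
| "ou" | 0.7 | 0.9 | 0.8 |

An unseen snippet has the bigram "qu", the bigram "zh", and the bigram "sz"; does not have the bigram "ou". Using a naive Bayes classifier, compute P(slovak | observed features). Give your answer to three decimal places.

0.489

polish: 0.05 × 0.65 × 0.25 × 0.65 × (1−0.7) = 0.001584375
czech: 0.15 × 0.25 × 0.35 × 0.7 × (1−0.9) = 0.00091875
slovak: 0.8 × 0.2 × 0.75 × 0.1 × (1−0.8) = 0.0024
P(slovak | x) = 0.0024 / 0.004903125 ≈ 0.489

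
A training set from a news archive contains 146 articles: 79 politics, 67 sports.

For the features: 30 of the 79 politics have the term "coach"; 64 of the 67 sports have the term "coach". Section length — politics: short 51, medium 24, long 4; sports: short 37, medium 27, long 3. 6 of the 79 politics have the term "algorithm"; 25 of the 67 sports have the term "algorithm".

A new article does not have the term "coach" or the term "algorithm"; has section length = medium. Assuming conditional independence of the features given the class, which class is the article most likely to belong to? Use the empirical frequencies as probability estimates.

politics: (79/146) × (49/79) × (24/79) × (73/79) ≈ 0.0942157
sports: (67/146) × (3/67) × (27/67) × (42/67) ≈ 0.00519077
Highest score → politics.

politics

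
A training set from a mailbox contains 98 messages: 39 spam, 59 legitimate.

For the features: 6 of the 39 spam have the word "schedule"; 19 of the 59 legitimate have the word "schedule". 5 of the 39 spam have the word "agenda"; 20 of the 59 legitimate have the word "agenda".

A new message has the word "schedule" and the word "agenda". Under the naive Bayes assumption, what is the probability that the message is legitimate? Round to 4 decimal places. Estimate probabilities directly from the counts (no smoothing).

spam: (39/98) × (6/39) × (5/39) ≈ 0.00784929
legitimate: (59/98) × (19/59) × (20/59) ≈ 0.0657212
P(legitimate | x) = 0.0657212 / 0.07357049 ≈ 0.8933

0.8933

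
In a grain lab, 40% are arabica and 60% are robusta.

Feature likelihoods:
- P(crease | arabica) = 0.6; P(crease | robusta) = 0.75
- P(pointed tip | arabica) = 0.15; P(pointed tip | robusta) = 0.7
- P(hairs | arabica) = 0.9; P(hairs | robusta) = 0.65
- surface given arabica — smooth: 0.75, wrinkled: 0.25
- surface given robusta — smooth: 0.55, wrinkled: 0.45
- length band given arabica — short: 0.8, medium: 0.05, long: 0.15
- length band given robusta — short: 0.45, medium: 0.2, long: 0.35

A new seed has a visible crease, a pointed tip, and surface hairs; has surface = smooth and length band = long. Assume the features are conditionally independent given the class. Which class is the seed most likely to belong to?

arabica: 0.4 × 0.6 × 0.15 × 0.9 × 0.75 × 0.15 = 0.003645
robusta: 0.6 × 0.75 × 0.7 × 0.65 × 0.55 × 0.35 = 0.039414375
Highest score → robusta.

robusta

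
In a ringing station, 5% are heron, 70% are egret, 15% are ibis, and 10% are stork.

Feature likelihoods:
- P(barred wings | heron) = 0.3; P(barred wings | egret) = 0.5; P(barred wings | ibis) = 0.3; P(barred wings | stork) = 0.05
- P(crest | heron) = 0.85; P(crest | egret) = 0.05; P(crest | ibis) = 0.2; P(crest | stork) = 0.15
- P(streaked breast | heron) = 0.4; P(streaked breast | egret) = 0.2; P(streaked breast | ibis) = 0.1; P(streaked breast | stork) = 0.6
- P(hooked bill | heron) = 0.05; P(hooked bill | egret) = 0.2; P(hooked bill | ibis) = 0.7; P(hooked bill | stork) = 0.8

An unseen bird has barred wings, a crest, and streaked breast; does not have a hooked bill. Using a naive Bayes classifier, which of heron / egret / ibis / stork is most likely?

heron

heron: 0.05 × 0.3 × 0.85 × 0.4 × (1−0.05) = 0.004845
egret: 0.7 × 0.5 × 0.05 × 0.2 × (1−0.2) = 0.0028
ibis: 0.15 × 0.3 × 0.2 × 0.1 × (1−0.7) = 0.00027
stork: 0.1 × 0.05 × 0.15 × 0.6 × (1−0.8) = 0.00009
Highest score → heron.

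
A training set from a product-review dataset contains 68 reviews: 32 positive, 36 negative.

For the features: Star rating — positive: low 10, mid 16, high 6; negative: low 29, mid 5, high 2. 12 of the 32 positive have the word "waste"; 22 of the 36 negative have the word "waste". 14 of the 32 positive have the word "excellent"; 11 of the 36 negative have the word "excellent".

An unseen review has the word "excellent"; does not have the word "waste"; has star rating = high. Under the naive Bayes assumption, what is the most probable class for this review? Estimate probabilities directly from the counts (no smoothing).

positive

positive: (32/68) × (6/32) × (20/32) × (14/32) ≈ 0.0241268
negative: (36/68) × (2/36) × (14/36) × (11/36) ≈ 0.00349492
Highest score → positive.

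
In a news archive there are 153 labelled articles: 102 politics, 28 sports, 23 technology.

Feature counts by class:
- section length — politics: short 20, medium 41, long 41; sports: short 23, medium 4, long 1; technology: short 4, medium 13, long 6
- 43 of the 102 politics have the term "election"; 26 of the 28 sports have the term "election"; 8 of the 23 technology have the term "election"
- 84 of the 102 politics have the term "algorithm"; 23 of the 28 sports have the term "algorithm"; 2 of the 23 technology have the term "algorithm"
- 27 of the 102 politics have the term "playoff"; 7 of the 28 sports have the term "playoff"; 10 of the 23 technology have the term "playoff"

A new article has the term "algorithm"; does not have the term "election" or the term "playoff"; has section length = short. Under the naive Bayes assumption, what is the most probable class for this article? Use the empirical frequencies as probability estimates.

politics: (102/153) × (20/102) × (59/102) × (84/102) × (75/102) ≈ 0.0457858
sports: (28/153) × (23/28) × (2/28) × (23/28) × (21/28) ≈ 0.00661515
technology: (23/153) × (4/23) × (15/23) × (2/23) × (13/23) ≈ 0.000838011
Highest score → politics.

politics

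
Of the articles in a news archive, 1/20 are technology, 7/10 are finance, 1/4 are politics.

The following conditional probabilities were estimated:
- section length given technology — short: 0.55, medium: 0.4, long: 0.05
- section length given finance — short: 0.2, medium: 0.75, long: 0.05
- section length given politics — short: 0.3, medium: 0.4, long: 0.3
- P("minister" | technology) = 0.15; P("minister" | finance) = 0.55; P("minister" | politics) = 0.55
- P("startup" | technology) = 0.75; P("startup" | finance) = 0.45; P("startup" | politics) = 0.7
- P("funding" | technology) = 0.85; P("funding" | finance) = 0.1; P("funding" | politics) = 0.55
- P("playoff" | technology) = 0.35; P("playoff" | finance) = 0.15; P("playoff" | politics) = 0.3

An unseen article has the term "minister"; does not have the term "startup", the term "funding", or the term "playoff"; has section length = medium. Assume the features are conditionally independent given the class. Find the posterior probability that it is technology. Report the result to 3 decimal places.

technology: 0.05 × 0.4 × 0.15 × (1−0.75) × (1−0.85) × (1−0.35) = 0.000073125
finance: 0.7 × 0.75 × 0.55 × (1−0.45) × (1−0.1) × (1−0.15) = 0.1214915625
politics: 0.25 × 0.4 × 0.55 × (1−0.7) × (1−0.55) × (1−0.3) = 0.0051975
P(technology | x) = 0.000073125 / 0.1267621875 ≈ 0.001

0.001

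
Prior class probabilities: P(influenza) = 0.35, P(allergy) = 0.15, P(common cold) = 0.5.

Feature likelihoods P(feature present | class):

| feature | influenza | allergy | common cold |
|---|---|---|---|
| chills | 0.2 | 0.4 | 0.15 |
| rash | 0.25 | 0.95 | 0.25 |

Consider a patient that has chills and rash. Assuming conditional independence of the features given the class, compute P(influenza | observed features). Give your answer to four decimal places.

influenza: 0.35 × 0.2 × 0.25 = 0.0175
allergy: 0.15 × 0.4 × 0.95 = 0.057
common cold: 0.5 × 0.15 × 0.25 = 0.01875
P(influenza | x) = 0.0175 / 0.09325 ≈ 0.1877

0.1877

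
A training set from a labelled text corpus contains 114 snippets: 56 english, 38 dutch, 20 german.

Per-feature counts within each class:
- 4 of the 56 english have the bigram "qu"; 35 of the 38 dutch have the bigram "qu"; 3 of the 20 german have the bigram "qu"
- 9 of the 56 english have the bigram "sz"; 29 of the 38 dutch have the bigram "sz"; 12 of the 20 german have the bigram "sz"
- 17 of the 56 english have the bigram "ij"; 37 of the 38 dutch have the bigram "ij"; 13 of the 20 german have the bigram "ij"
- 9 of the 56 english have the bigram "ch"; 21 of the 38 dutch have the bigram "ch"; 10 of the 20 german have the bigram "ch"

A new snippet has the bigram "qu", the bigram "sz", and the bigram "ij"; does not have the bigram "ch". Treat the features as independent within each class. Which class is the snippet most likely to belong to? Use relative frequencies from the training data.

english: (56/114) × (4/56) × (9/56) × (17/56) × (47/56) ≈ 0.00143675
dutch: (38/114) × (35/38) × (29/38) × (37/38) × (17/38) ≈ 0.102061
german: (20/114) × (3/20) × (12/20) × (13/20) × (10/20) ≈ 0.00513158
Highest score → dutch.

dutch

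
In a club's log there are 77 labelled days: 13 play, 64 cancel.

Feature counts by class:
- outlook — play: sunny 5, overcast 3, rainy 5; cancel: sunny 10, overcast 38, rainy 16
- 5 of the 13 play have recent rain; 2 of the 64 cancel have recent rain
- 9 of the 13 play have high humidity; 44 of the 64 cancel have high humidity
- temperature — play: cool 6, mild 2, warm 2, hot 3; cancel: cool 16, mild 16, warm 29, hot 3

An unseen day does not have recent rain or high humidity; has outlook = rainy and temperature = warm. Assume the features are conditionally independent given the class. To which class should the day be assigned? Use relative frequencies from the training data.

cancel

play: (13/77) × (5/13) × (8/13) × (4/13) × (2/13) ≈ 0.0018916
cancel: (64/77) × (16/64) × (62/64) × (20/64) × (29/64) ≈ 0.0285042
Highest score → cancel.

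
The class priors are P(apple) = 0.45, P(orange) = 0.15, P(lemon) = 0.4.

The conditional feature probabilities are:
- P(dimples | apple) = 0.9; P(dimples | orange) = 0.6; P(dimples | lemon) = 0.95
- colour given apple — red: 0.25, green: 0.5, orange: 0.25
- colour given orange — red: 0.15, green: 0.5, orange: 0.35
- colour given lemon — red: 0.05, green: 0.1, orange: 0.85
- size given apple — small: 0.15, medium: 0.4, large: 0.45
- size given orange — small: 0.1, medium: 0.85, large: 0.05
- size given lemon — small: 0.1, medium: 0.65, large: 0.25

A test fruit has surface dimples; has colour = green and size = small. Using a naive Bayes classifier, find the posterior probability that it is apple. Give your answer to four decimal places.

apple: 0.45 × 0.9 × 0.5 × 0.15 = 0.030375
orange: 0.15 × 0.6 × 0.5 × 0.1 = 0.0045
lemon: 0.4 × 0.95 × 0.1 × 0.1 = 0.0038
P(apple | x) = 0.030375 / 0.038675 ≈ 0.7854

0.7854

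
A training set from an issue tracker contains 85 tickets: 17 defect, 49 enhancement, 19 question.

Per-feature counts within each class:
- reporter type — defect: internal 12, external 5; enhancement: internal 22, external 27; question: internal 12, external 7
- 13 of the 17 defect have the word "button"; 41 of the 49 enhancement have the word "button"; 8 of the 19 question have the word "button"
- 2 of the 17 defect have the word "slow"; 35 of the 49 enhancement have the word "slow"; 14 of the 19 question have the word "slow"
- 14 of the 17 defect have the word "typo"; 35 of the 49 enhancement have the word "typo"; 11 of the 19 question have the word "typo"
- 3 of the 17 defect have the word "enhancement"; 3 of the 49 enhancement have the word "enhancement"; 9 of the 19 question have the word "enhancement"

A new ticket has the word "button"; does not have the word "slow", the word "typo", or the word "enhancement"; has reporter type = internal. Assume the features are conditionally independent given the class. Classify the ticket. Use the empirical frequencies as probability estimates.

enhancement

defect: (17/85) × (12/17) × (13/17) × (15/17) × (3/17) × (14/17) ≈ 0.0138436
enhancement: (49/85) × (22/49) × (41/49) × (14/49) × (14/49) × (46/49) ≈ 0.0165965
question: (19/85) × (12/19) × (8/19) × (5/19) × (8/19) × (10/19) ≈ 0.00346655
Highest score → enhancement.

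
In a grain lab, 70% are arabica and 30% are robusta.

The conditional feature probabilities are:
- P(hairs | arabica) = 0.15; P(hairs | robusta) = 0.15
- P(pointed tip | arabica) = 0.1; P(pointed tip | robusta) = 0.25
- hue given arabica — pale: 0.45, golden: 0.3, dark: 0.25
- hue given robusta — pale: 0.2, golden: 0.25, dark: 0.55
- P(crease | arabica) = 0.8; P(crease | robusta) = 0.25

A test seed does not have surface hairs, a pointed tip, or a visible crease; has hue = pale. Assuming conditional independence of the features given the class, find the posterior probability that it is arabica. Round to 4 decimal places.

0.6269

arabica: 0.7 × (1−0.15) × (1−0.1) × 0.45 × (1−0.8) = 0.048195
robusta: 0.3 × (1−0.15) × (1−0.25) × 0.2 × (1−0.25) = 0.0286875
P(arabica | x) = 0.048195 / 0.0768825 ≈ 0.6269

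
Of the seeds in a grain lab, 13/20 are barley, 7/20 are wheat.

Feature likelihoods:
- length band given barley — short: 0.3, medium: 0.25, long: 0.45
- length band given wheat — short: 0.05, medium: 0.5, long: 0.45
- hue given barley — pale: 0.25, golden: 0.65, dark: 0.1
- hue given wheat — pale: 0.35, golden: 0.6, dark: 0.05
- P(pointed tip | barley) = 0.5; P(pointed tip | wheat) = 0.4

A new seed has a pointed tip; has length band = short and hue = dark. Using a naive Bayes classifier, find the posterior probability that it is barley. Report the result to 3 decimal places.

0.965

barley: 0.65 × 0.3 × 0.1 × 0.5 = 0.00975
wheat: 0.35 × 0.05 × 0.05 × 0.4 = 0.00035
P(barley | x) = 0.00975 / 0.0101 ≈ 0.965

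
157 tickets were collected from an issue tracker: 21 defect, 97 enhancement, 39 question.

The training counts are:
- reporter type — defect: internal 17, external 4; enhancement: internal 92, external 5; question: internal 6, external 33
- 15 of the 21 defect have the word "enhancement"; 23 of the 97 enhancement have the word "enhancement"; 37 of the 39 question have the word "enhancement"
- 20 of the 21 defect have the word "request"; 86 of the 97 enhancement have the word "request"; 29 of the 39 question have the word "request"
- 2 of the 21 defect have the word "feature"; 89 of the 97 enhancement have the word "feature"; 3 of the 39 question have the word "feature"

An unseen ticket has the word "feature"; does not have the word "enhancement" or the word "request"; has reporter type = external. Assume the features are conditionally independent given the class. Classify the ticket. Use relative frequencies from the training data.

defect: (21/157) × (4/21) × (6/21) × (1/21) × (2/21) ≈ 0.0000330129
enhancement: (97/157) × (5/97) × (74/97) × (11/97) × (89/97) ≈ 0.00252796
question: (39/157) × (33/39) × (2/39) × (10/39) × (3/39) ≈ 0.000212604
Highest score → enhancement.

enhancement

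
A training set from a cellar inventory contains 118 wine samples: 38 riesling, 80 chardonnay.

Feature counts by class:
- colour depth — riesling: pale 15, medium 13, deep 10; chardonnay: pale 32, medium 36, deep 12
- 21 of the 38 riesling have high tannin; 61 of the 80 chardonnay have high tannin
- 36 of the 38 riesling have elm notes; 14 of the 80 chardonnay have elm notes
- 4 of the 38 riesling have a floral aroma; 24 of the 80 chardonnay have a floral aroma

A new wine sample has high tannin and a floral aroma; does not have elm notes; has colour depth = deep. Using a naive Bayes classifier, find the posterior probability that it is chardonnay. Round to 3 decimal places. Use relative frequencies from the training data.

riesling: (38/118) × (10/38) × (21/38) × (2/38) × (4/38) ≈ 0.000259464
chardonnay: (80/118) × (12/80) × (61/80) × (66/80) × (24/80) ≈ 0.0191917
P(chardonnay | x) = 0.0191917 / 0.019451164 ≈ 0.987

0.987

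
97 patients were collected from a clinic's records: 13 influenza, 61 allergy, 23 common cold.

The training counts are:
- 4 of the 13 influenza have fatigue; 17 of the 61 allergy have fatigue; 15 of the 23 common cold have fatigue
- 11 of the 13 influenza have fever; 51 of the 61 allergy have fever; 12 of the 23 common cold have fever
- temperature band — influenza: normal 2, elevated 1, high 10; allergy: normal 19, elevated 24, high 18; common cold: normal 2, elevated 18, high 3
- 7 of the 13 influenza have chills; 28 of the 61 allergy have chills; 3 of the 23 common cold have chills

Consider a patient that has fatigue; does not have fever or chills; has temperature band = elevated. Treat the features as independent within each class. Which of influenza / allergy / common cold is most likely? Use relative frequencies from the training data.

common cold

influenza: (13/97) × (4/13) × (2/13) × (1/13) × (6/13) ≈ 0.000225237
allergy: (61/97) × (17/61) × (10/61) × (24/61) × (33/61) ≈ 0.00611523
common cold: (23/97) × (15/23) × (11/23) × (18/23) × (20/23) ≈ 0.0503305
Highest score → common cold.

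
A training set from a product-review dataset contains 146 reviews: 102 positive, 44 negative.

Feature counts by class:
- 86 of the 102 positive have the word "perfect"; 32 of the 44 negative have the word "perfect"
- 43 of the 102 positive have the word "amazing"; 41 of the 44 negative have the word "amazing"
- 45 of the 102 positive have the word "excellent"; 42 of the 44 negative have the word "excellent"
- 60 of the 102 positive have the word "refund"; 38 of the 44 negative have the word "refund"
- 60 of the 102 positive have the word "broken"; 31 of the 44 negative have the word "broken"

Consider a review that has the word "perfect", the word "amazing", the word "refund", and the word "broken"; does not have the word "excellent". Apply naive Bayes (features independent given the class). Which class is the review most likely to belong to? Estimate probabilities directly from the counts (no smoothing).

positive

positive: (102/146) × (86/102) × (43/102) × (57/102) × (60/102) × (60/102) ≈ 0.0480165
negative: (44/146) × (32/44) × (41/44) × (2/44) × (38/44) × (31/44) ≈ 0.00564866
Highest score → positive.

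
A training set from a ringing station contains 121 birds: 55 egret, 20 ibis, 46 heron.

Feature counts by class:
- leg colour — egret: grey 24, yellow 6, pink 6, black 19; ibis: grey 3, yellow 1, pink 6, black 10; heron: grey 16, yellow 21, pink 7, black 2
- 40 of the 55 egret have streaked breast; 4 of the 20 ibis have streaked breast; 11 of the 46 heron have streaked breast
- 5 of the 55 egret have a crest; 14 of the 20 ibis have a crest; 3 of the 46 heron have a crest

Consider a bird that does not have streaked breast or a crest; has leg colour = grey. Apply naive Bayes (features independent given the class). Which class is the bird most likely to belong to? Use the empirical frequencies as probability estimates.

heron

egret: (55/121) × (24/55) × (15/55) × (50/55) ≈ 0.049177
ibis: (20/121) × (3/20) × (16/20) × (6/20) ≈ 0.00595041
heron: (46/121) × (16/46) × (35/46) × (43/46) ≈ 0.0940493
Highest score → heron.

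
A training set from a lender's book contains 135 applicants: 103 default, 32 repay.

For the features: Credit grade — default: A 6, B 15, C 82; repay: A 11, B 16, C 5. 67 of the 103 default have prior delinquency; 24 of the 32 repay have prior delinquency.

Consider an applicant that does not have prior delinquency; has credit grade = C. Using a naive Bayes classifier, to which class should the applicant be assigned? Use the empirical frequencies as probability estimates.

default

default: (103/135) × (82/103) × (36/103) ≈ 0.212298
repay: (32/135) × (5/32) × (8/32) ≈ 0.00925926
Highest score → default.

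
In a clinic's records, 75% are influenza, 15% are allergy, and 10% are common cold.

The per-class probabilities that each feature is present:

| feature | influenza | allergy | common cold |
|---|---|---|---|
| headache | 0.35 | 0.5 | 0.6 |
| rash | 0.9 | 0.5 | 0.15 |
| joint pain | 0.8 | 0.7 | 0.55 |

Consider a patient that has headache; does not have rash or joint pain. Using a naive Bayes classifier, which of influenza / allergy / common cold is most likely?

influenza: 0.75 × 0.35 × (1−0.9) × (1−0.8) = 0.00525
allergy: 0.15 × 0.5 × (1−0.5) × (1−0.7) = 0.01125
common cold: 0.1 × 0.6 × (1−0.15) × (1−0.55) = 0.02295
Highest score → common cold.

common cold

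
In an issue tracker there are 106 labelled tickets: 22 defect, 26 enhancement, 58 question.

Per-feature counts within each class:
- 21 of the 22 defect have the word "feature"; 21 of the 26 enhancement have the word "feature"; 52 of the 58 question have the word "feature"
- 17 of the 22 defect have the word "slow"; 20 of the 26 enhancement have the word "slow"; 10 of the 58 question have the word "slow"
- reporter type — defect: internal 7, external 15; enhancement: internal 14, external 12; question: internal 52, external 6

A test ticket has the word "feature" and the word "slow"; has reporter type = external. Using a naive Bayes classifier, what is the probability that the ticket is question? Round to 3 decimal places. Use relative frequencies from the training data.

0.048

defect: (22/106) × (21/22) × (17/22) × (15/22) ≈ 0.104378
enhancement: (26/106) × (21/26) × (20/26) × (12/26) ≈ 0.0703361
question: (58/106) × (52/58) × (10/58) × (6/58) ≈ 0.00874969
P(question | x) = 0.00874969 / 0.18346379 ≈ 0.048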